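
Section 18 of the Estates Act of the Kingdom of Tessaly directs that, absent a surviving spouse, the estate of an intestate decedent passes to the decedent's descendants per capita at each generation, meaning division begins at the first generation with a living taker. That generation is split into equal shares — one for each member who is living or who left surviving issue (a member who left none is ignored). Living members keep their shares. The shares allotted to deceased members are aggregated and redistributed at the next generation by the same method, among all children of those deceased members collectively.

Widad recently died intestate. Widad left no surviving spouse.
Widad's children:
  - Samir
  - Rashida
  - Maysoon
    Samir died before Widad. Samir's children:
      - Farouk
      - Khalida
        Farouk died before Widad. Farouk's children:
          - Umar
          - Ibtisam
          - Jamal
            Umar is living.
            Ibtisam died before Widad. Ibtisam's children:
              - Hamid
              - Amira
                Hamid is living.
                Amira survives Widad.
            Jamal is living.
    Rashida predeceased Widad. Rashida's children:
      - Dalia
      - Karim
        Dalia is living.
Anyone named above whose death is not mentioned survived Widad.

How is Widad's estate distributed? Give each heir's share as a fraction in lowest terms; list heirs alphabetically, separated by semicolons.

There is no surviving spouse, so the entire estate passes to Widad's descendants per capita at each generation.
At generation 1 (Samir, Rashida, Maysoon) there are 3 shares of (1)/3 = 1/3 each.
Living: Maysoon — each takes 1/3.
Deceased: Samir and Rashida. Their combined 2/3 is pooled and carried to generation 2.
At generation 2 (Farouk, Khalida, Dalia, Karim) there are 4 shares of (2/3)/4 = 1/6 each.
Living: Khalida, Dalia, and Karim — each takes 1/6.
Deceased: Farouk. That 1/6 share is carried to generation 3.
At generation 3 (Umar, Ibtisam, Jamal) there are 3 shares of (1/6)/3 = 1/18 each.
Living: Umar and Jamal — each takes 1/18.
Deceased: Ibtisam. That 1/18 share is carried to generation 4.
At generation 4 (Hamid, Amira) there are 2 shares of (1/18)/2 = 1/36 each.
Living: Hamid and Amira — each takes 1/36.

Amira 1/36; Dalia 1/6; Hamid 1/36; Jamal 1/18; Karim 1/6; Khalida 1/6; Maysoon 1/3; Umar 1/18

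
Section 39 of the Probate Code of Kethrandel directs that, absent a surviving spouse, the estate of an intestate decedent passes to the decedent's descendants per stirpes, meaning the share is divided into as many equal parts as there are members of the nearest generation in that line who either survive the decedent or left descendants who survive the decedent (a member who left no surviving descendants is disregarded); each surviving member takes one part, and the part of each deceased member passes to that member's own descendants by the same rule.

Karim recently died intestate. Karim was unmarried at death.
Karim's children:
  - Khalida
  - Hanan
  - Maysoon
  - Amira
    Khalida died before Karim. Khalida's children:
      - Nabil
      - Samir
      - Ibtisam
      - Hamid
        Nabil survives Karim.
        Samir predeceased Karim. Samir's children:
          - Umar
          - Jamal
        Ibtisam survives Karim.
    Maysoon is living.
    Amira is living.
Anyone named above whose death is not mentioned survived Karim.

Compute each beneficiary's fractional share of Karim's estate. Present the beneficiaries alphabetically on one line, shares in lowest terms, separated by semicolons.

There is no surviving spouse, so the entire estate passes to Karim's descendants per stirpes.
The estate is divided into 4 equal shares of 1/4 among Khalida, Hanan, Maysoon, Amira.
Khalida predeceased; the 1/4 allotted to Khalida's branch passes to Khalida's issue by representation.
The 1/4 is divided into 4 equal shares of 1/16 among Nabil, Samir, Ibtisam, Hamid.
Nabil is living and takes 1/16.
Samir predeceased; the 1/16 allotted to Samir's branch passes to Samir's issue by representation.
The 1/16 is divided into 2 equal shares of 1/32 among Umar, Jamal.
Umar is living and takes 1/32.
Jamal is living and takes 1/32.
Ibtisam is living and takes 1/16.
Hamid is living and takes 1/16.
Hanan is living and takes 1/4.
Maysoon is living and takes 1/4.
Amira is living and takes 1/4.

Amira 1/4; Hamid 1/16; Hanan 1/4; Ibtisam 1/16; Jamal 1/32; Maysoon 1/4; Nabil 1/16; Umar 1/32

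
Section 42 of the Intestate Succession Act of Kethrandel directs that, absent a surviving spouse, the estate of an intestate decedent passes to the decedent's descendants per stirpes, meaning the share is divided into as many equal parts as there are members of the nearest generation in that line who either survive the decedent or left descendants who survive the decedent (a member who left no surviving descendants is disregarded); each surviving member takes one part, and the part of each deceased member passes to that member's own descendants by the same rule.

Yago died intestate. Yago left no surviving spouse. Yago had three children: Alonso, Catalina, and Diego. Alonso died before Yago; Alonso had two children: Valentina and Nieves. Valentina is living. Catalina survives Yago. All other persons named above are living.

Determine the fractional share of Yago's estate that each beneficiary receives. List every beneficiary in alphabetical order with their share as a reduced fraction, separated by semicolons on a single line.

There is no surviving spouse, so the entire estate passes to Yago's descendants per stirpes.
The estate is divided into 3 equal shares of 1/3 among Alonso, Catalina, Diego.
Alonso predeceased; the 1/3 allotted to Alonso's branch passes to Alonso's issue by representation.
The 1/3 is divided into 2 equal shares of 1/6 among Valentina, Nieves.
Valentina is living and takes 1/6.
Nieves is living and takes 1/6.
Catalina is living and takes 1/3.
Diego is living and takes 1/3.

Catalina 1/3; Diego 1/3; Nieves 1/6; Valentina 1/6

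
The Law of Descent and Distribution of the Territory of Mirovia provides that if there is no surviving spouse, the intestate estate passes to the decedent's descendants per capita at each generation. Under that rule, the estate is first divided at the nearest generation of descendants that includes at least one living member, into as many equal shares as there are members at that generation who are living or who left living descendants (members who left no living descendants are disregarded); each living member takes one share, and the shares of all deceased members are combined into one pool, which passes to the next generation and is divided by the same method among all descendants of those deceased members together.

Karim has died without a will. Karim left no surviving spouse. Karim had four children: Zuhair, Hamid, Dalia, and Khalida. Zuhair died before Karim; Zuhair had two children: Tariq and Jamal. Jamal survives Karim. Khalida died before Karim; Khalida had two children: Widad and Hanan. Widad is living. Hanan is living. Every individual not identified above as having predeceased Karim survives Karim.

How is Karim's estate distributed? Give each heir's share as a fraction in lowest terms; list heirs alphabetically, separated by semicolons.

There is no surviving spouse, so the entire estate passes to Karim's descendants per capita at each generation.
At generation 1 (Zuhair, Hamid, Dalia, Khalida) there are 4 shares of (1)/4 = 1/4 each.
Living: Hamid and Dalia — each takes 1/4.
Deceased: Zuhair and Khalida. Their combined 1/2 is pooled and carried to generation 2.
At generation 2 (Tariq, Jamal, Widad, Hanan) there are 4 shares of (1/2)/4 = 1/8 each.
Living: Tariq, Jamal, Widad, and Hanan — each takes 1/8.

Dalia 1/4; Hamid 1/4; Hanan 1/8; Jamal 1/8; Tariq 1/8; Widad 1/8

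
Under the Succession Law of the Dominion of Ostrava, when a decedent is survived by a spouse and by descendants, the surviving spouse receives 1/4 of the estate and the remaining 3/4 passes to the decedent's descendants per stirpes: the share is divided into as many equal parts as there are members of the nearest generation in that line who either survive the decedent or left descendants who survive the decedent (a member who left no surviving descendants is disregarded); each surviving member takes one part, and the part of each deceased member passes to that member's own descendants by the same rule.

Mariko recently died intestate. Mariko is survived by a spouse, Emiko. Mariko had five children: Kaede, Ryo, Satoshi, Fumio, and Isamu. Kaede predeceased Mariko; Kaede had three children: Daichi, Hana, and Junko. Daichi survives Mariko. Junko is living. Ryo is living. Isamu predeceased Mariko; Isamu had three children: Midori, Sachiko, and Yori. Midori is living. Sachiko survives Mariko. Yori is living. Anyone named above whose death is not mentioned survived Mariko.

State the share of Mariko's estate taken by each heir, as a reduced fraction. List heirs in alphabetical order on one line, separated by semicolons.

Emiko, as surviving spouse, takes 1/4.
The remaining 3/4 passes to Mariko's descendants per stirpes.
The 3/4 is divided into 5 equal shares of 3/20 among Kaede, Ryo, Satoshi, Fumio, Isamu.
Kaede predeceased; the 3/20 allotted to Kaede's branch passes to Kaede's issue by representation.
The 3/20 is divided into 3 equal shares of 1/20 among Daichi, Hana, Junko.
Daichi is living and takes 1/20.
Hana is living and takes 1/20.
Junko is living and takes 1/20.
Ryo is living and takes 3/20.
Satoshi is living and takes 3/20.
Fumio is living and takes 3/20.
Isamu predeceased; the 3/20 allotted to Isamu's branch passes to Isamu's issue by representation.
The 3/20 is divided into 3 equal shares of 1/20 among Midori, Sachiko, Yori.
Midori is living and takes 1/20.
Sachiko is living and takes 1/20.
Yori is living and takes 1/20.

Daichi 1/20; Emiko 1/4; Fumio 3/20; Hana 1/20; Junko 1/20; Midori 1/20; Ryo 3/20; Sachiko 1/20; Satoshi 3/20; Yori 1/20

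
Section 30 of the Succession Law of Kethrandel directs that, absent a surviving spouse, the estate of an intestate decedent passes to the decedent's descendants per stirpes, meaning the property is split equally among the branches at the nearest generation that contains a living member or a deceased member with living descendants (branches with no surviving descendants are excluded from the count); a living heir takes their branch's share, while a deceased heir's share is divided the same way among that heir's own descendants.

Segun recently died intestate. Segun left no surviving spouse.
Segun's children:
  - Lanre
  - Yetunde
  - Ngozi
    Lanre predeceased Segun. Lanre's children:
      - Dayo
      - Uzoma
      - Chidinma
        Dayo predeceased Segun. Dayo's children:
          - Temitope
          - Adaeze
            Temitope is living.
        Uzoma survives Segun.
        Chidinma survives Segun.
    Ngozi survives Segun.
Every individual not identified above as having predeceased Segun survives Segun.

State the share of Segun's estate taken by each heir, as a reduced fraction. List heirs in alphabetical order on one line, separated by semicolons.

There is no surviving spouse, so the entire estate passes to Segun's descendants per stirpes.
The estate is divided into 3 equal shares of 1/3 among Lanre, Yetunde, Ngozi.
Lanre predeceased; the 1/3 allotted to Lanre's branch passes to Lanre's issue by representation.
The 1/3 is divided into 3 equal shares of 1/9 among Dayo, Uzoma, Chidinma.
Dayo predeceased; the 1/9 allotted to Dayo's branch passes to Dayo's issue by representation.
The 1/9 is divided into 2 equal shares of 1/18 among Temitope, Adaeze.
Temitope is living and takes 1/18.
Adaeze is living and takes 1/18.
Uzoma is living and takes 1/9.
Chidinma is living and takes 1/9.
Yetunde is living and takes 1/3.
Ngozi is living and takes 1/3.

Adaeze 1/18; Chidinma 1/9; Ngozi 1/3; Temitope 1/18; Uzoma 1/9; Yetunde 1/3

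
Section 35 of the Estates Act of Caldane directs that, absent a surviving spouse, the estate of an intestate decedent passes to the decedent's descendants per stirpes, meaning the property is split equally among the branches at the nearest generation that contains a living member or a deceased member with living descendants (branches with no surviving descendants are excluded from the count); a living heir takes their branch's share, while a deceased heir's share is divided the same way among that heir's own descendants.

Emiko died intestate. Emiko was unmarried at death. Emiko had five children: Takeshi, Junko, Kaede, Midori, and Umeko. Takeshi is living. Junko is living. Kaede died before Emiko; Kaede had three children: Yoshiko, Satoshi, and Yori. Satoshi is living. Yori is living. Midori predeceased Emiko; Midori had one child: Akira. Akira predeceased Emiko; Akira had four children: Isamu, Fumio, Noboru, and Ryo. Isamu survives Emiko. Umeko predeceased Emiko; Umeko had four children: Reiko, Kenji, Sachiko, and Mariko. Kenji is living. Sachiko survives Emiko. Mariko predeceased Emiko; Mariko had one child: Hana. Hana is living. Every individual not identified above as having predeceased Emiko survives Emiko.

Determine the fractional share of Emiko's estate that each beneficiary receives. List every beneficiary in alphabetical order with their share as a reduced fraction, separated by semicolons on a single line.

Fumio 1/20; Hana 1/20; Isamu 1/20; Junko 1/5; Kenji 1/20; Noboru 1/20; Reiko 1/20; Ryo 1/20; Sachiko 1/20; Satoshi 1/15; Takeshi 1/5; Yori 1/15; Yoshiko 1/15

There is no surviving spouse, so the entire estate passes to Emiko's descendants per stirpes.
The estate is divided into 5 equal shares of 1/5 among Takeshi, Junko, Kaede, Midori, Umeko.
Takeshi is living and takes 1/5.
Junko is living and takes 1/5.
Kaede predeceased; the 1/5 allotted to Kaede's branch passes to Kaede's issue by representation.
The 1/5 is divided into 3 equal shares of 1/15 among Yoshiko, Satoshi, Yori.
Yoshiko is living and takes 1/15.
Satoshi is living and takes 1/15.
Yori is living and takes 1/15.
Midori predeceased; the 1/5 allotted to Midori's branch passes to Midori's issue by representation.
Akira's line is the sole branch at this level, so the full 1/5 passes to Akira's issue by representation.
The 1/5 is divided into 4 equal shares of 1/20 among Isamu, Fumio, Noboru, Ryo.
Isamu is living and takes 1/20.
Fumio is living and takes 1/20.
Noboru is living and takes 1/20.
Ryo is living and takes 1/20.
Umeko predeceased; the 1/5 allotted to Umeko's branch passes to Umeko's issue by representation.
The 1/5 is divided into 4 equal shares of 1/20 among Reiko, Kenji, Sachiko, Mariko.
Reiko is living and takes 1/20.
Kenji is living and takes 1/20.
Sachiko is living and takes 1/20.
Mariko predeceased; the 1/20 allotted to Mariko's branch passes to Mariko's issue by representation.
Hana is the sole taker at this level and receives the full 1/20.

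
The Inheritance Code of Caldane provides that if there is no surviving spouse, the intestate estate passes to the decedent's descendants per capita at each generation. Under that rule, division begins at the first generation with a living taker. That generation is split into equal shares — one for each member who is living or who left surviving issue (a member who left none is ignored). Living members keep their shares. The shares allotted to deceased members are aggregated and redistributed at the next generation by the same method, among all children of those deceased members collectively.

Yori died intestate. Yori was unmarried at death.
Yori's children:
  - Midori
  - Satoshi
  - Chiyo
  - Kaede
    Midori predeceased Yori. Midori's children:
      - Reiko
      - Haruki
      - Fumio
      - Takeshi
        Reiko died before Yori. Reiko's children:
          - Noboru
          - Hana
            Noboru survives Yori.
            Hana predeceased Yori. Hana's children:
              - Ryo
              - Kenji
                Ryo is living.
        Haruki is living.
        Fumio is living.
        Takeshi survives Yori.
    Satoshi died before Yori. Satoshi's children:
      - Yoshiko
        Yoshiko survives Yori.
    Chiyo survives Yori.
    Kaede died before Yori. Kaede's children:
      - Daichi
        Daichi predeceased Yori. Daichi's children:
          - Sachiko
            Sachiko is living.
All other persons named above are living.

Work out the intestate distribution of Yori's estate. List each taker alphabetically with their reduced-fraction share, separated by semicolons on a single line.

There is no surviving spouse, so the entire estate passes to Yori's descendants per capita at each generation.
At generation 1 (Midori, Satoshi, Chiyo, Kaede) there are 4 shares of (1)/4 = 1/4 each.
Living: Chiyo — each takes 1/4.
Deceased: Midori, Satoshi, and Kaede. Their combined 3/4 is pooled and carried to generation 2.
At generation 2 (Reiko, Haruki, Fumio, Takeshi, Yoshiko, Daichi) there are 6 shares of (3/4)/6 = 1/8 each.
Living: Haruki, Fumio, Takeshi, and Yoshiko — each takes 1/8.
Deceased: Reiko and Daichi. Their combined 1/4 is pooled and carried to generation 3.
At generation 3 (Noboru, Hana, Sachiko) there are 3 shares of (1/4)/3 = 1/12 each.
Living: Noboru and Sachiko — each takes 1/12.
Deceased: Hana. That 1/12 share is carried to generation 4.
At generation 4 (Ryo, Kenji) there are 2 shares of (1/12)/2 = 1/24 each.
Living: Ryo and Kenji — each takes 1/24.

Chiyo 1/4; Fumio 1/8; Haruki 1/8; Kenji 1/24; Noboru 1/12; Ryo 1/24; Sachiko 1/12; Takeshi 1/8; Yoshiko 1/8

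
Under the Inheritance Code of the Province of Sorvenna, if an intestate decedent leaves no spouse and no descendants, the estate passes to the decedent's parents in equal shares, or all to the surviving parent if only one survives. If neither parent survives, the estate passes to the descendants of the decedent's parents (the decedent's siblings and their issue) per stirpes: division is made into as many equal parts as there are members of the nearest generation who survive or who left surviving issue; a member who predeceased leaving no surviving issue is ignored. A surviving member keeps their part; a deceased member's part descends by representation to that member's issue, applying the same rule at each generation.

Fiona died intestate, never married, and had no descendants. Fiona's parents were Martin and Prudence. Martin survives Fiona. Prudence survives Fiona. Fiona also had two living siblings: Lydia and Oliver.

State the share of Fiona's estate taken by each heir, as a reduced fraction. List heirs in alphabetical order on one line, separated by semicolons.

Both parents survive, so Martin and Prudence each take 1/2. The siblings take nothing because a surviving parent has priority.

Martin 1/2; Prudence 1/2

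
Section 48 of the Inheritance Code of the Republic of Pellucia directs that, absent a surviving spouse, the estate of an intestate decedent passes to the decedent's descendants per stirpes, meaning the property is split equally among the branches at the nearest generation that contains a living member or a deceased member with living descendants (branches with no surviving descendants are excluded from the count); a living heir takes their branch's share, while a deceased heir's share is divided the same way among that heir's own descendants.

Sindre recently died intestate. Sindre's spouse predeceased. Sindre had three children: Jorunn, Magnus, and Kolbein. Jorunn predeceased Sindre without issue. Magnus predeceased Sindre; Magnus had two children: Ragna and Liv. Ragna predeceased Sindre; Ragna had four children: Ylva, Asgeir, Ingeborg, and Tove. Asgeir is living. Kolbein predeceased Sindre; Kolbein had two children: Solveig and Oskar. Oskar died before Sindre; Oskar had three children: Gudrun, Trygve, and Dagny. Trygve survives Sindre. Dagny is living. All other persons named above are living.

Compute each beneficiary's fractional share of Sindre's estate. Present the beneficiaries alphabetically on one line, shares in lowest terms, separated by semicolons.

Asgeir 1/16; Dagny 1/12; Gudrun 1/12; Ingeborg 1/16; Liv 1/4; Solveig 1/4; Tove 1/16; Trygve 1/12; Ylva 1/16

There is no surviving spouse, so the entire estate passes to Sindre's descendants per stirpes.
Jorunn left no surviving issue, so that branch lapses and is disregarded.
The estate is divided into 2 equal shares of 1/2 among Magnus, Kolbein.
Magnus predeceased; the 1/2 allotted to Magnus's branch passes to Magnus's issue by representation.
The 1/2 is divided into 2 equal shares of 1/4 among Ragna, Liv.
Ragna predeceased; the 1/4 allotted to Ragna's branch passes to Ragna's issue by representation.
The 1/4 is divided into 4 equal shares of 1/16 among Ylva, Asgeir, Ingeborg, Tove.
Ylva is living and takes 1/16.
Asgeir is living and takes 1/16.
Ingeborg is living and takes 1/16.
Tove is living and takes 1/16.
Liv is living and takes 1/4.
Kolbein predeceased; the 1/2 allotted to Kolbein's branch passes to Kolbein's issue by representation.
The 1/2 is divided into 2 equal shares of 1/4 among Solveig, Oskar.
Solveig is living and takes 1/4.
Oskar predeceased; the 1/4 allotted to Oskar's branch passes to Oskar's issue by representation.
The 1/4 is divided into 3 equal shares of 1/12 among Gudrun, Trygve, Dagny.
Gudrun is living and takes 1/12.
Trygve is living and takes 1/12.
Dagny is living and takes 1/12.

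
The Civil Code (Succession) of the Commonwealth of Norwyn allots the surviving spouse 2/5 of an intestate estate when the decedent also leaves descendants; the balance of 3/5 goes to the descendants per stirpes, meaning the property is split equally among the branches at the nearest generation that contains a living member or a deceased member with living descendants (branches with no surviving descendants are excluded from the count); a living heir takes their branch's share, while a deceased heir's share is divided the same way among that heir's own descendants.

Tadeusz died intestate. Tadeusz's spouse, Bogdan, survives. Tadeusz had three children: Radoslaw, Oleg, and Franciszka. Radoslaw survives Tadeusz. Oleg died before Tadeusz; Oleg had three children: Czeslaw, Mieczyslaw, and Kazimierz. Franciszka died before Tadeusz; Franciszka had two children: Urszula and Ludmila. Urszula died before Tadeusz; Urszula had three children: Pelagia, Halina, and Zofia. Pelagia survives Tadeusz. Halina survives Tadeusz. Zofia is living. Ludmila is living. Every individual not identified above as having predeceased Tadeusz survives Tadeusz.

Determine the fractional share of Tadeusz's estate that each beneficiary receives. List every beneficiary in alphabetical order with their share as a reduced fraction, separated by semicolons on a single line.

Bogdan 2/5; Czeslaw 1/15; Halina 1/30; Kazimierz 1/15; Ludmila 1/10; Mieczyslaw 1/15; Pelagia 1/30; Radoslaw 1/5; Zofia 1/30

Bogdan, as surviving spouse, takes 2/5.
The remaining 3/5 passes to Tadeusz's descendants per stirpes.
The 3/5 is divided into 3 equal shares of 1/5 among Radoslaw, Oleg, Franciszka.
Radoslaw is living and takes 1/5.
Oleg predeceased; the 1/5 allotted to Oleg's branch passes to Oleg's issue by representation.
The 1/5 is divided into 3 equal shares of 1/15 among Czeslaw, Mieczyslaw, Kazimierz.
Czeslaw is living and takes 1/15.
Mieczyslaw is living and takes 1/15.
Kazimierz is living and takes 1/15.
Franciszka predeceased; the 1/5 allotted to Franciszka's branch passes to Franciszka's issue by representation.
The 1/5 is divided into 2 equal shares of 1/10 among Urszula, Ludmila.
Urszula predeceased; the 1/10 allotted to Urszula's branch passes to Urszula's issue by representation.
The 1/10 is divided into 3 equal shares of 1/30 among Pelagia, Halina, Zofia.
Pelagia is living and takes 1/30.
Halina is living and takes 1/30.
Zofia is living and takes 1/30.
Ludmila is living and takes 1/10.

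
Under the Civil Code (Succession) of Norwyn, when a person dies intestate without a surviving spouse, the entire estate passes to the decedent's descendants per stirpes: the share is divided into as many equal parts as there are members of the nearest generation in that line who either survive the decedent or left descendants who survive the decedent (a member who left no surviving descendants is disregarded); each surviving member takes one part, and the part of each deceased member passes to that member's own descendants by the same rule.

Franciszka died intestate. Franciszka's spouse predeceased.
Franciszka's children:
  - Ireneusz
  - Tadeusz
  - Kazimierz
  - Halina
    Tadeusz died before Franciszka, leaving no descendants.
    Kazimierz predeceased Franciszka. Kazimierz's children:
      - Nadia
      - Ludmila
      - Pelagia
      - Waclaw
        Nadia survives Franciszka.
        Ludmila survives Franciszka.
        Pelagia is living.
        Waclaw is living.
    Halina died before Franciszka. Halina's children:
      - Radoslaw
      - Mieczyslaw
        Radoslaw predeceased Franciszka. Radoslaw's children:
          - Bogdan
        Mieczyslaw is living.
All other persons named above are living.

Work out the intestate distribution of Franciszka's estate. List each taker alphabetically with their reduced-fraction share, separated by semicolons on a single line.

Bogdan 1/6; Ireneusz 1/3; Ludmila 1/12; Mieczyslaw 1/6; Nadia 1/12; Pelagia 1/12; Waclaw 1/12

There is no surviving spouse, so the entire estate passes to Franciszka's descendants per stirpes.
Tadeusz left no surviving issue, so that branch lapses and is disregarded.
The estate is divided into 3 equal shares of 1/3 among Ireneusz, Kazimierz, Halina.
Ireneusz is living and takes 1/3.
Kazimierz predeceased; the 1/3 allotted to Kazimierz's branch passes to Kazimierz's issue by representation.
The 1/3 is divided into 4 equal shares of 1/12 among Nadia, Ludmila, Pelagia, Waclaw.
Nadia is living and takes 1/12.
Ludmila is living and takes 1/12.
Pelagia is living and takes 1/12.
Waclaw is living and takes 1/12.
Halina predeceased; the 1/3 allotted to Halina's branch passes to Halina's issue by representation.
The 1/3 is divided into 2 equal shares of 1/6 among Radoslaw, Mieczyslaw.
Radoslaw predeceased; the 1/6 allotted to Radoslaw's branch passes to Radoslaw's issue by representation.
Bogdan is the sole taker at this level and receives the full 1/6.
Mieczyslaw is living and takes 1/6.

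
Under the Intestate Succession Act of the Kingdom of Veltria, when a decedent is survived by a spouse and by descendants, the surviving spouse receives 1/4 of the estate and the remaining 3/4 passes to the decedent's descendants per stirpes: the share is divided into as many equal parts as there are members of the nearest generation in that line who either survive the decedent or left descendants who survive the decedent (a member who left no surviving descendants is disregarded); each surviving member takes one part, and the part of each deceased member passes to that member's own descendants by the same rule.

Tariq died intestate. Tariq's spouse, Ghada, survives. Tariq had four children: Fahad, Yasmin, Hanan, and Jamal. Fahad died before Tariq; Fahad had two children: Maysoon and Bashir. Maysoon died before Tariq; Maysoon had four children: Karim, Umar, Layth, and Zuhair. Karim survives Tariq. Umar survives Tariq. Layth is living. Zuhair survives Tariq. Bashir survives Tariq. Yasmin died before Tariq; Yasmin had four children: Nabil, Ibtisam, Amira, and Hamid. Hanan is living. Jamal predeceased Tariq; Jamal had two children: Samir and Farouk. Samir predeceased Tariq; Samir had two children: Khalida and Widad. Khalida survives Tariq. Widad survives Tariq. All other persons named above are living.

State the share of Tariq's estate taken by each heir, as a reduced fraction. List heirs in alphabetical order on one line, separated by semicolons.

Amira 3/64; Bashir 3/32; Farouk 3/32; Ghada 1/4; Hamid 3/64; Hanan 3/16; Ibtisam 3/64; Karim 3/128; Khalida 3/64; Layth 3/128; Nabil 3/64; Umar 3/128; Widad 3/64; Zuhair 3/128

Ghada, as surviving spouse, takes 1/4.
The remaining 3/4 passes to Tariq's descendants per stirpes.
The 3/4 is divided into 4 equal shares of 3/16 among Fahad, Yasmin, Hanan, Jamal.
Fahad predeceased; the 3/16 allotted to Fahad's branch passes to Fahad's issue by representation.
The 3/16 is divided into 2 equal shares of 3/32 among Maysoon, Bashir.
Maysoon predeceased; the 3/32 allotted to Maysoon's branch passes to Maysoon's issue by representation.
The 3/32 is divided into 4 equal shares of 3/128 among Karim, Umar, Layth, Zuhair.
Karim is living and takes 3/128.
Umar is living and takes 3/128.
Layth is living and takes 3/128.
Zuhair is living and takes 3/128.
Bashir is living and takes 3/32.
Yasmin predeceased; the 3/16 allotted to Yasmin's branch passes to Yasmin's issue by representation.
The 3/16 is divided into 4 equal shares of 3/64 among Nabil, Ibtisam, Amira, Hamid.
Nabil is living and takes 3/64.
Ibtisam is living and takes 3/64.
Amira is living and takes 3/64.
Hamid is living and takes 3/64.
Hanan is living and takes 3/16.
Jamal predeceased; the 3/16 allotted to Jamal's branch passes to Jamal's issue by representation.
The 3/16 is divided into 2 equal shares of 3/32 among Samir, Farouk.
Samir predeceased; the 3/32 allotted to Samir's branch passes to Samir's issue by representation.
The 3/32 is divided into 2 equal shares of 3/64 among Khalida, Widad.
Khalida is living and takes 3/64.
Widad is living and takes 3/64.
Farouk is living and takes 3/32.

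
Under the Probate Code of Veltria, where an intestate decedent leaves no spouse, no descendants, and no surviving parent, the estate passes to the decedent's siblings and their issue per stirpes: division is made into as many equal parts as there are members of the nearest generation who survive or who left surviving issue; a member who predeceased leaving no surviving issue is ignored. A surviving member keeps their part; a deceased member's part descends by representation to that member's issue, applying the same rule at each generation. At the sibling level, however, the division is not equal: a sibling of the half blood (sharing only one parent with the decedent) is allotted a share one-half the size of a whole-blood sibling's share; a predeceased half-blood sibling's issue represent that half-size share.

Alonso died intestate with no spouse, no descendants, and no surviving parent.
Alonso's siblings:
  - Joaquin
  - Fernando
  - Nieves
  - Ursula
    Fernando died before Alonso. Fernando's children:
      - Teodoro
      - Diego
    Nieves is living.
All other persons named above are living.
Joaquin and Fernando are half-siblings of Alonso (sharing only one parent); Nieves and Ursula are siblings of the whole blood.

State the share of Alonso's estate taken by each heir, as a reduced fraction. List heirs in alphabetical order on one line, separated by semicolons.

Diego 1/12; Joaquin 1/6; Nieves 1/3; Teodoro 1/12; Ursula 1/3

No spouse, descendants, or parent survives, so the estate passes to Alonso's siblings per stirpes.
Half-blood siblings count for one-half the weight of whole-blood siblings at the initial division.
Dividing 1 in proportion to weights (total weight 3): Joaquin (weight 1/2) → 1/6; Fernando (weight 1/2) → 1/6; Nieves (weight 1) → 1/3; Ursula (weight 1) → 1/3.
Joaquin is living and takes 1/6.
Fernando predeceased; the 1/6 allotted to Fernando's branch passes to Fernando's issue by representation.
The 1/6 is divided into 2 equal shares of 1/12 among Teodoro, Diego.
Teodoro is living and takes 1/12.
Diego is living and takes 1/12.
Nieves is living and takes 1/3.
Ursula is living and takes 1/3.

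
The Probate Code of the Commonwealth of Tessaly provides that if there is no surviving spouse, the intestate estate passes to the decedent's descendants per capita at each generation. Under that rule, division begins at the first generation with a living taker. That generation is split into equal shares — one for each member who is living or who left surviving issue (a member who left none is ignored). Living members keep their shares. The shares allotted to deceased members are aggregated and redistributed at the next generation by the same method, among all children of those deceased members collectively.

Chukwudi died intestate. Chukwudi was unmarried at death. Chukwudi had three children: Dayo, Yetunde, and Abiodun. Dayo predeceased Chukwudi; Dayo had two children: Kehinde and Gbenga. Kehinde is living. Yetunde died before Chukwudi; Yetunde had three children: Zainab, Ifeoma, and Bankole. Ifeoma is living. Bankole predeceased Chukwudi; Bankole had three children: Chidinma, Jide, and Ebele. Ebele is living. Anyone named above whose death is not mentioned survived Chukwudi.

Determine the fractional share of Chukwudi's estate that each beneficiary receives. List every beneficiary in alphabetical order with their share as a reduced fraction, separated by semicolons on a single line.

Abiodun 1/3; Chidinma 2/45; Ebele 2/45; Gbenga 2/15; Ifeoma 2/15; Jide 2/45; Kehinde 2/15; Zainab 2/15

There is no surviving spouse, so the entire estate passes to Chukwudi's descendants per capita at each generation.
At generation 1 (Dayo, Yetunde, Abiodun) there are 3 shares of (1)/3 = 1/3 each.
Living: Abiodun — each takes 1/3.
Deceased: Dayo and Yetunde. Their combined 2/3 is pooled and carried to generation 2.
At generation 2 (Kehinde, Gbenga, Zainab, Ifeoma, Bankole) there are 5 shares of (2/3)/5 = 2/15 each.
Living: Kehinde, Gbenga, Zainab, and Ifeoma — each takes 2/15.
Deceased: Bankole. That 2/15 share is carried to generation 3.
At generation 3 (Chidinma, Jide, Ebele) there are 3 shares of (2/15)/3 = 2/45 each.
Living: Chidinma, Jide, and Ebele — each takes 2/45.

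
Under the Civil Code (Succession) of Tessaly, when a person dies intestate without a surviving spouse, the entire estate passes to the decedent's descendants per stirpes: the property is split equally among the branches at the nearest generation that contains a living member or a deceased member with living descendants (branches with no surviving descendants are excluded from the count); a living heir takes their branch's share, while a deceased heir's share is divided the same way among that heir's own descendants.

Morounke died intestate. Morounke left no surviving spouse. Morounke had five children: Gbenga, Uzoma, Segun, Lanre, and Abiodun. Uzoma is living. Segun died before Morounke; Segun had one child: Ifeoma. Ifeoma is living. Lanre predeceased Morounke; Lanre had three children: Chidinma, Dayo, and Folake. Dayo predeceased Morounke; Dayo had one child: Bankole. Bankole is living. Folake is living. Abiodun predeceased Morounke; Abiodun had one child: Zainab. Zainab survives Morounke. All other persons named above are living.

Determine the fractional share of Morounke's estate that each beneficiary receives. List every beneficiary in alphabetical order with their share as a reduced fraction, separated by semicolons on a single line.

There is no surviving spouse, so the entire estate passes to Morounke's descendants per stirpes.
The estate is divided into 5 equal shares of 1/5 among Gbenga, Uzoma, Segun, Lanre, Abiodun.
Gbenga is living and takes 1/5.
Uzoma is living and takes 1/5.
Segun predeceased; the 1/5 allotted to Segun's branch passes to Segun's issue by representation.
Ifeoma is the sole taker at this level and receives the full 1/5.
Lanre predeceased; the 1/5 allotted to Lanre's branch passes to Lanre's issue by representation.
The 1/5 is divided into 3 equal shares of 1/15 among Chidinma, Dayo, Folake.
Chidinma is living and takes 1/15.
Dayo predeceased; the 1/15 allotted to Dayo's branch passes to Dayo's issue by representation.
Bankole is the sole taker at this level and receives the full 1/15.
Folake is living and takes 1/15.
Abiodun predeceased; the 1/5 allotted to Abiodun's branch passes to Abiodun's issue by representation.
Zainab is the sole taker at this level and receives the full 1/5.

Bankole 1/15; Chidinma 1/15; Folake 1/15; Gbenga 1/5; Ifeoma 1/5; Uzoma 1/5; Zainab 1/5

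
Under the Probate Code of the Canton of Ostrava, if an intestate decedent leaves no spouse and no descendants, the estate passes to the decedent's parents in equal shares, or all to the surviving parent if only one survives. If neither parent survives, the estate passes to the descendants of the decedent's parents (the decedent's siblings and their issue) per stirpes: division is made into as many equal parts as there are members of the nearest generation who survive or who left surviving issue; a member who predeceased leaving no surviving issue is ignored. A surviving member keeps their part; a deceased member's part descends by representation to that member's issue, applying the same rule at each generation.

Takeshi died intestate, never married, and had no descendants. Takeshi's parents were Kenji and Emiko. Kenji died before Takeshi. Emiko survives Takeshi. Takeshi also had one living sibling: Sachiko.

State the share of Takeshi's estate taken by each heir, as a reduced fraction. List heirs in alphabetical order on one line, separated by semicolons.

Emiko 1

Only one parent, Emiko, survives, so Emiko takes the entire estate. The siblings take nothing because a surviving parent has priority.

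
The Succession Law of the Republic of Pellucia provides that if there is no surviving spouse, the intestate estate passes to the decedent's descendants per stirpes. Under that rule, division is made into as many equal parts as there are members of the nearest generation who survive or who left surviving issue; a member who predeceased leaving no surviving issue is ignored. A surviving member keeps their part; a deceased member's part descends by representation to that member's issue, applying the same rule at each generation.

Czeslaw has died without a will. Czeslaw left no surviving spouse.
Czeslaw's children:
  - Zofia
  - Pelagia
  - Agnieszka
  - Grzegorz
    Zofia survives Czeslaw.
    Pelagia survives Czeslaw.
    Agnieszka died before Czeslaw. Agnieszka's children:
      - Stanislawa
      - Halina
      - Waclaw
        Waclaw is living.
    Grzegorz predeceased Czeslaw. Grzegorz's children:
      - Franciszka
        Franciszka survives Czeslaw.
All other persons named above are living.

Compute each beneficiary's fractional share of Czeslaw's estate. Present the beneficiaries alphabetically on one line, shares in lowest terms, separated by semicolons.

Franciszka 1/4; Halina 1/12; Pelagia 1/4; Stanislawa 1/12; Waclaw 1/12; Zofia 1/4

There is no surviving spouse, so the entire estate passes to Czeslaw's descendants per stirpes.
The estate is divided into 4 equal shares of 1/4 among Zofia, Pelagia, Agnieszka, Grzegorz.
Zofia is living and takes 1/4.
Pelagia is living and takes 1/4.
Agnieszka predeceased; the 1/4 allotted to Agnieszka's branch passes to Agnieszka's issue by representation.
The 1/4 is divided into 3 equal shares of 1/12 among Stanislawa, Halina, Waclaw.
Stanislawa is living and takes 1/12.
Halina is living and takes 1/12.
Waclaw is living and takes 1/12.
Grzegorz predeceased; the 1/4 allotted to Grzegorz's branch passes to Grzegorz's issue by representation.
Franciszka is the sole taker at this level and receives the full 1/4.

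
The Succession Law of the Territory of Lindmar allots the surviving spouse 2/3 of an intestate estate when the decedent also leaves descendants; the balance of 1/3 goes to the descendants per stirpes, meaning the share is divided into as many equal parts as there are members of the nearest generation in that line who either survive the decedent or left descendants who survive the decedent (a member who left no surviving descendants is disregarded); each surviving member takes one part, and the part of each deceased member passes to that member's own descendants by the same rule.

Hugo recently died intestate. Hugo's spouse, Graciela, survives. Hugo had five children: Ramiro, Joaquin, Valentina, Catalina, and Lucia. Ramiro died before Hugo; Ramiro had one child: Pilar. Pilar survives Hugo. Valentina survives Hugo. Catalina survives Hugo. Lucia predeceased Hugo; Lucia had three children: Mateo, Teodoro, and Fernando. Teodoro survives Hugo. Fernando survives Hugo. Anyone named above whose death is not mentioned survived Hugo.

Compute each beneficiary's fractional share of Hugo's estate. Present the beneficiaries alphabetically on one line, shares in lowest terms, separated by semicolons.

Catalina 1/15; Fernando 1/45; Graciela 2/3; Joaquin 1/15; Mateo 1/45; Pilar 1/15; Teodoro 1/45; Valentina 1/15

Graciela, as surviving spouse, takes 2/3.
The remaining 1/3 passes to Hugo's descendants per stirpes.
The 1/3 is divided into 5 equal shares of 1/15 among Ramiro, Joaquin, Valentina, Catalina, Lucia.
Ramiro predeceased; the 1/15 allotted to Ramiro's branch passes to Ramiro's issue by representation.
Pilar is the sole taker at this level and receives the full 1/15.
Joaquin is living and takes 1/15.
Valentina is living and takes 1/15.
Catalina is living and takes 1/15.
Lucia predeceased; the 1/15 allotted to Lucia's branch passes to Lucia's issue by representation.
The 1/15 is divided into 3 equal shares of 1/45 among Mateo, Teodoro, Fernando.
Mateo is living and takes 1/45.
Teodoro is living and takes 1/45.
Fernando is living and takes 1/45.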